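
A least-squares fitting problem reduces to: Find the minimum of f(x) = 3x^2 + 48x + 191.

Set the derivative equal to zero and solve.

f(x) = 3x^2 + 48x + 191
f'(x) = 6x + (48) = 0
x = -48/6 = -8
f(-8) = -1
Since f''(x) = 6 > 0, this is a minimum.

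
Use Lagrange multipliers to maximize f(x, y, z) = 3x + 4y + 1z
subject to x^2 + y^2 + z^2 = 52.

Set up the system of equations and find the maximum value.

Lagrange conditions: 3 = 2*lambda*x, 4 = 2*lambda*y, 1 = 2*lambda*z
So x:3 = y:4 = z:1, i.e. x = 3t, y = 4t, z = 1t
Constraint: t^2*(3^2 + 4^2 + 1^2) = 52
  t^2 * 26 = 52  =>  t = sqrt(2)
Maximum = 3*3t + 4*4t + 1*1t = 26*sqrt(2) = sqrt(1352)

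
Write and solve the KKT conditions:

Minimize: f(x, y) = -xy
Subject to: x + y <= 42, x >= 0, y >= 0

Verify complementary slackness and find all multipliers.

Problem: min -xy s.t. x + y <= 42 (multiplier lambda), x >= 0 (mu_x), y >= 0 (mu_y)
KKT stationarity: -y + lambda - mu_x = 0, -x + lambda - mu_y = 0, with lambda, mu_x, mu_y >= 0
Complementary slackness: lambda*(x + y - 42) = 0, mu_x*x = 0, mu_y*y = 0
If lambda = 0: y = -mu_x <= 0 and x = -mu_y <= 0 force x = y = 0 with f = 0; but x = y = 21 is feasible with f = -441 < 0, so this is not the minimum. Hence lambda > 0 and x + y = 42.
Try x > 0, y > 0 (so mu_x = mu_y = 0): y = lambda, x = lambda => x = y = lambda
x + y = 42 => 2*lambda = 42 => lambda = 21
x* = y* = 21 > 0, consistent with mu_x = mu_y = 0.
(Any feasible point with x = 0 or y = 0 has f = 0 > -441, so the minimum is not on those boundaries.)
min(-xy) = -441 (i.e. max xy = 441)
Multipliers: lambda = 21, mu_x = 0, mu_y = 0
Complementary slackness: lambda*(x + y - 42) = 21*(21 + 21 - 42) = 0, mu_x*x = 0*21 = 0, mu_y*y = 0*21 = 0. Satisfied.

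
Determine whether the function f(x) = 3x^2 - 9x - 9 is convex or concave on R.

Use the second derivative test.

f(x) = 3x^2 - 9x - 9
f'(x) = 6x - 9
f''(x) = 6
Since f''(x) = 6 > 0 for all x, f is convex on R.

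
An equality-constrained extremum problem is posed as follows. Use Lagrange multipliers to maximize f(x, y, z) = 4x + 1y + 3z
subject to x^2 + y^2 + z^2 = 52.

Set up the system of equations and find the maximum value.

Lagrange conditions: 4 = 2*lambda*x, 1 = 2*lambda*y, 3 = 2*lambda*z
So x:4 = y:1 = z:3, i.e. x = 4t, y = 1t, z = 3t
Constraint: t^2*(4^2 + 1^2 + 3^2) = 52
  t^2 * 26 = 52  =>  t = sqrt(2)
Maximum = 4*4t + 1*1t + 3*3t = 26*sqrt(2) = sqrt(1352)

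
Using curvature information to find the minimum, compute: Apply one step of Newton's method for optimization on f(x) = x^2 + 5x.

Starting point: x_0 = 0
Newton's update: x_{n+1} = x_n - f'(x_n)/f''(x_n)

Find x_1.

f(x) = x^2 + 5x
f'(x) = 2x + (5), f''(x) = 2
Newton step: x_1 = x_0 - f'(x_0)/f''(x_0)
f'(0) = 5
x_1 = 0 - 5/2 = -5/2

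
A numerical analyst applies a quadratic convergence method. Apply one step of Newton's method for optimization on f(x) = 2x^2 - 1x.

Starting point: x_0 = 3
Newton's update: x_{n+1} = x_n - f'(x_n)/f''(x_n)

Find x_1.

f(x) = 2x^2 - 1x
f'(x) = 4x + (-1), f''(x) = 4
Newton step: x_1 = x_0 - f'(x_0)/f''(x_0)
f'(3) = 11
x_1 = 3 - 11/4 = 1/4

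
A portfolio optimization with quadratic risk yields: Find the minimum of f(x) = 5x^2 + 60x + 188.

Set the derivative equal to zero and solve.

f(x) = 5x^2 + 60x + 188
f'(x) = 10x + (60) = 0
x = -60/10 = -6
f(-6) = 8
Since f''(x) = 10 > 0, this is a minimum.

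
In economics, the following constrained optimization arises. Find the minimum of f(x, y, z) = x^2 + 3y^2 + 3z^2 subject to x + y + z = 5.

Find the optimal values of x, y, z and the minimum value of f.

Using Lagrange multipliers on f = x^2 + 3y^2 + 3z^2 with constraint x + y + z = 5:
Conditions: 2*1*x = lambda, 2*3*y = lambda, 2*3*z = lambda
So x = lambda/2, y = lambda/6, z = lambda/6
Substituting into constraint: lambda * (5/6) = 5
lambda = 6
x = 3, y = 1, z = 1
Minimum value = 15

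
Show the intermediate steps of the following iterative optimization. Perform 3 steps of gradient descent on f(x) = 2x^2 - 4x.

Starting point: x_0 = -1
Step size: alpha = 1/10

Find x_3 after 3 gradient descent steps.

f(x) = 2x^2 - 4x, f'(x) = 4x + (-4)
Step 1: f'(-1) = -8, x_1 = -1 - 1/10 * -8 = -1/5
Step 2: f'(-1/5) = -24/5, x_2 = -1/5 - 1/10 * -24/5 = 7/25
Step 3: f'(7/25) = -72/25, x_3 = 7/25 - 1/10 * -72/25 = 71/125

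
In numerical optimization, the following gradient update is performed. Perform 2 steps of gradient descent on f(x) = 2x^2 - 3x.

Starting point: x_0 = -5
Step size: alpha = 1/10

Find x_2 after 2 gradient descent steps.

f(x) = 2x^2 - 3x, f'(x) = 4x + (-3)
Step 1: f'(-5) = -23, x_1 = -5 - 1/10 * -23 = -27/10
Step 2: f'(-27/10) = -69/5, x_2 = -27/10 - 1/10 * -69/5 = -33/25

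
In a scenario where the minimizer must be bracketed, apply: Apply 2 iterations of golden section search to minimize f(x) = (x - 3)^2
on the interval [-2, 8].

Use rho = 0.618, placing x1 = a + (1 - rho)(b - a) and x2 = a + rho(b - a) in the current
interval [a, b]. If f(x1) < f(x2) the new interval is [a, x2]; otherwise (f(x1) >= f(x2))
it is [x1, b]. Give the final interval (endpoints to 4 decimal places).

Golden section search for min of f(x) = (x - 3)^2 on [-2, 8].
Each step: x1 = a + (1 - rho)(b - a), x2 = a + rho(b - a); if f(x1) < f(x2) keep [a, x2], otherwise keep [x1, b].
Step 1: [-2.0000, 8.0000], x1=1.8200 (f=1.3924), x2=4.1800 (f=1.3924); f(x1) = f(x2) (tie, not '<') => keep [1.8200, 8.0000]
Step 2: [1.8200, 8.0000], x1=4.1808 (f=1.3942), x2=5.6392 (f=6.9656); f(x1) < f(x2) => keep [1.8200, 5.6392]
Final interval: [1.8200, 5.6392]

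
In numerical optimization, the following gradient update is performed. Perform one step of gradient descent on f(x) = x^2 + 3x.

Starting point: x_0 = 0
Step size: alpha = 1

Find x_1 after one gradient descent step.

f(x) = x^2 + 3x
f'(x) = 2x + 3
f'(0) = 2*0 + (3) = 3
x_1 = x_0 - alpha * f'(x_0) = 0 - 1 * 3 = -3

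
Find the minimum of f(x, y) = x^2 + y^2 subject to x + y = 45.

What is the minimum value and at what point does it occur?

Substitute y = 45 - x into f(x,y) = x^2 + y^2:
g(x) = x^2 + (45 - x)^2 = 2x^2 - 90x + 2025
g'(x) = 4x - 90 = 0  =>  x = 45/2
y = 45 - 45/2 = 45/2
Minimum value = (45/2)^2 + (45/2)^2 = 2025/2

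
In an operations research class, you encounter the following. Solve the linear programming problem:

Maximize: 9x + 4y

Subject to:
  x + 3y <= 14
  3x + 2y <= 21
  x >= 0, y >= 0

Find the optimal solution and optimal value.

Feasible vertices: (0, 0), (0, 14/3), (5, 3), (7, 0)
Objective 9x + 4y at each:
  (0, 0): 0
  (0, 14/3): 56/3
  (5, 3): 57
  (7, 0): 63
Maximum is 63 at (7, 0).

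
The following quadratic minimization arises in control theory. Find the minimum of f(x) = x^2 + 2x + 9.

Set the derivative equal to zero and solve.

f(x) = x^2 + 2x + 9
f'(x) = 2x + (2) = 0
x = -2/2 = -1
f(-1) = 8
Since f''(x) = 2 > 0, this is a minimum.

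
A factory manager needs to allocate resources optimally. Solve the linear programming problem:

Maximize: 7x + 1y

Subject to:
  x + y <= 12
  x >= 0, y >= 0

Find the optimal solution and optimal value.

The feasible region has vertices at [(0, 0), (12, 0), (0, 12)].
Checking objective 7x + 1y at each vertex:
  (0, 0): 7*0 + 1*0 = 0
  (12, 0): 7*12 + 1*0 = 84
  (0, 12): 7*0 + 1*12 = 12
Maximum is 84 at (12, 0).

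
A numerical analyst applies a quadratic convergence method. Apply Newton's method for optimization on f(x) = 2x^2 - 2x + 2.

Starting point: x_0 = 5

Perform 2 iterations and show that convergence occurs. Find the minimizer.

f(x) = 2x^2 - 2x + 2, f'(x) = 4x + (-2), f''(x) = 4
Step 1: f'(5) = 18, x_1 = 5 - 18/4 = 1/2
Step 2: f'(1/2) = 0, x_2 = 1/2 (converged)
Newton's method converges in 1 step for quadratics.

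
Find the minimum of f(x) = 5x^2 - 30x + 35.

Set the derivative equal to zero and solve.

f(x) = 5x^2 - 30x + 35
f'(x) = 10x + (-30) = 0
x = 30/10 = 3
f(3) = -10
Since f''(x) = 10 > 0, this is a minimum.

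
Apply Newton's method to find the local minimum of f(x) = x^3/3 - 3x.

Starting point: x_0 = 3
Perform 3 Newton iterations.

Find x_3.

f(x) = x^3/3 - 3x
f'(x) = x^2 - 3, f''(x) = 2x
Newton update: x_{n+1} = x_n - (x_n^2 - 3)/(2*x_n)
Step 1: x_0 = 3, f'=6, f''=6, x_1 = 2
Step 2: x_1 = 2, f'=1, f''=4, x_2 = 7/4
Step 3: x_2 = 7/4, f'=1/16, f''=7/2, x_3 = 97/56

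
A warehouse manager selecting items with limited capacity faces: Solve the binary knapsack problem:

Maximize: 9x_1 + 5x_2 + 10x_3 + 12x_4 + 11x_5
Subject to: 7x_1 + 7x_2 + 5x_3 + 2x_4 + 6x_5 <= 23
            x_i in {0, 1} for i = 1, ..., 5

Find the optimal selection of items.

Items: item 1 (v=9, w=7), item 2 (v=5, w=7), item 3 (v=10, w=5), item 4 (v=12, w=2), item 5 (v=11, w=6)
Capacity: 23
Checking all 32 subsets (w = total weight, v = total value):
  {}: w = 0, v = 0
  {1}: w = 7, v = 9
  {2}: w = 7, v = 5
  {3}: w = 5, v = 10
  {4}: w = 2, v = 12
  {5}: w = 6, v = 11
  {1, 2}: w = 14, v = 14
  {1, 3}: w = 12, v = 19
  {1, 4}: w = 9, v = 21
  {1, 5}: w = 13, v = 20
  {2, 3}: w = 12, v = 15
  {2, 4}: w = 9, v = 17
  {2, 5}: w = 13, v = 16
  {3, 4}: w = 7, v = 22
  {3, 5}: w = 11, v = 21
  {4, 5}: w = 8, v = 23
  {1, 2, 3}: w = 19, v = 24
  {1, 2, 4}: w = 16, v = 26
  {1, 2, 5}: w = 20, v = 25
  {1, 3, 4}: w = 14, v = 31
  {1, 3, 5}: w = 18, v = 30
  {1, 4, 5}: w = 15, v = 32
  {2, 3, 4}: w = 14, v = 27
  {2, 3, 5}: w = 18, v = 26
  {2, 4, 5}: w = 15, v = 28
  {3, 4, 5}: w = 13, v = 33
  {1, 2, 3, 4}: w = 21, v = 36
  {1, 2, 3, 5}: w = 25 > 23, infeasible
  {1, 2, 4, 5}: w = 22, v = 37
  {1, 3, 4, 5}: w = 20, v = 42
  {2, 3, 4, 5}: w = 20, v = 38
  {1, 2, 3, 4, 5}: w = 27 > 23, infeasible
Best feasible subset: items [1, 3, 4, 5]
Total weight: 20 <= 23, total value: 42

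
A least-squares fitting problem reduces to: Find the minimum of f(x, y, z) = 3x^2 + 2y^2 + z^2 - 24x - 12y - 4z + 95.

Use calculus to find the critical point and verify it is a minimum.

f(x,y,z) = 3x^2 + 2y^2 + z^2 - 24x - 12y - 4z + 95
df/dx = 6x + (-24) = 0 => x = 4
df/dy = 4y + (-12) = 0 => y = 3
df/dz = 2z + (-4) = 0 => z = 2
f(4,3,2) = 3*(4)^2 + 2*(3)^2 + 1*(2)^2 + -24*(4) + -12*(3) + -4*(2) + 95 = 25
Hessian is diagonal with entries 6, 4, 2 > 0, confirmed minimum.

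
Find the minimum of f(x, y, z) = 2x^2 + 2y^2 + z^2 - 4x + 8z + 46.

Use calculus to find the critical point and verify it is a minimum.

f(x,y,z) = 2x^2 + 2y^2 + z^2 - 4x + 8z + 46
df/dx = 4x + (-4) = 0 => x = 1
df/dy = 4y + (0) = 0 => y = 0
df/dz = 2z + (8) = 0 => z = -4
f(1,0,-4) = 2*(1)^2 + 2*(0)^2 + 1*(-4)^2 + -4*(1) + 8*(-4) + 46 = 28
Hessian is diagonal with entries 4, 4, 2 > 0, confirmed minimum.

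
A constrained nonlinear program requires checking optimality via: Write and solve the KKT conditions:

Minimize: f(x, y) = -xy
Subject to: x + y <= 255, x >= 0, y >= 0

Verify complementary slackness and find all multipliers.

Problem: min -xy s.t. x + y <= 255 (multiplier lambda), x >= 0 (mu_x), y >= 0 (mu_y)
KKT stationarity: -y + lambda - mu_x = 0, -x + lambda - mu_y = 0, with lambda, mu_x, mu_y >= 0
Complementary slackness: lambda*(x + y - 255) = 0, mu_x*x = 0, mu_y*y = 0
If lambda = 0: y = -mu_x <= 0 and x = -mu_y <= 0 force x = y = 0 with f = 0; but x = y = 255/2 is feasible with f = -65025/4 < 0, so this is not the minimum. Hence lambda > 0 and x + y = 255.
Try x > 0, y > 0 (so mu_x = mu_y = 0): y = lambda, x = lambda => x = y = lambda
x + y = 255 => 2*lambda = 255 => lambda = 255/2
x* = y* = 255/2 > 0, consistent with mu_x = mu_y = 0.
(Any feasible point with x = 0 or y = 0 has f = 0 > -65025/4, so the minimum is not on those boundaries.)
min(-xy) = -65025/4 (i.e. max xy = 65025/4)
Multipliers: lambda = 255/2, mu_x = 0, mu_y = 0
Complementary slackness: lambda*(x + y - 255) = 255/2*(255/2 + 255/2 - 255) = 0, mu_x*x = 0*255/2 = 0, mu_y*y = 0*255/2 = 0. Satisfied.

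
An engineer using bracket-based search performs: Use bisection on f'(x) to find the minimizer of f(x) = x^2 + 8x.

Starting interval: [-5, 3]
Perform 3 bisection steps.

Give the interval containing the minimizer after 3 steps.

Finding critical point of f(x) = x^2 + 8x using bisection on f'(x) = 2x + 8.
f'(x) = 0 when x = -4.
Starting interval: [-5, 3]
Step 1: mid = -1, f'(mid) = 6, new interval = [-5, -1]
Step 2: mid = -3, f'(mid) = 2, new interval = [-5, -3]
Step 3: mid = -4, f'(mid) = 0, new interval = [-4, -4]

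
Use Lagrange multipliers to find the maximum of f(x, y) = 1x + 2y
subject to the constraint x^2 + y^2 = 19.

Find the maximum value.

Set up Lagrange conditions: grad f = lambda * grad g
  1 = 2*lambda*x
  2 = 2*lambda*y
From these: x/y = 1/2, so x = 1t, y = 2t for some t.
Substitute into constraint: (1t)^2 + (2t)^2 = 19
  t^2 * 5 = 19
  t = sqrt(19/5)
Maximum = 1*x + 2*y = (1^2 + 2^2)*t = 5 * sqrt(19/5) = sqrt(95)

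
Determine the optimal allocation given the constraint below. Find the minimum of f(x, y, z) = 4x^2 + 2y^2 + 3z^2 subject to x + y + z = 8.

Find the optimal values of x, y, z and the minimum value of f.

Using Lagrange multipliers on f = 4x^2 + 2y^2 + 3z^2 with constraint x + y + z = 8:
Conditions: 2*4*x = lambda, 2*2*y = lambda, 2*3*z = lambda
So x = lambda/8, y = lambda/4, z = lambda/6
Substituting into constraint: lambda * (13/24) = 8
lambda = 192/13
x = 24/13, y = 48/13, z = 32/13
Minimum value = 768/13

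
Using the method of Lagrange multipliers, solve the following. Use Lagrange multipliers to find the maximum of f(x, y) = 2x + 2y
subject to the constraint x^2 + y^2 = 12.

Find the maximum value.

Set up Lagrange conditions: grad f = lambda * grad g
  2 = 2*lambda*x
  2 = 2*lambda*y
From these: x/y = 2/2, so x = 2t, y = 2t for some t.
Substitute into constraint: (2t)^2 + (2t)^2 = 12
  t^2 * 8 = 12
  t = sqrt(12/8)
Maximum = 2*x + 2*y = (2^2 + 2^2)*t = 8 * sqrt(12/8) = sqrt(96)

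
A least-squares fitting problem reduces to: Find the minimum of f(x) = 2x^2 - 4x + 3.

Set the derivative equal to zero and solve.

f(x) = 2x^2 - 4x + 3
f'(x) = 4x + (-4) = 0
x = 4/4 = 1
f(1) = 1
Since f''(x) = 4 > 0, this is a minimum.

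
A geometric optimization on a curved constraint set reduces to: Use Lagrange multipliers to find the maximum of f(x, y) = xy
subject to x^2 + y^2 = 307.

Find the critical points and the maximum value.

Lagrange conditions: y = 2*lambda*x and x = 2*lambda*y
If x = 0 then y = 0, violating the constraint, so x, y != 0.
Dividing: y/x = x/y => x^2 = y^2 => y = x or y = -x
Constraint: 2x^2 = 307 => x^2 = 307/2 => x = +/-sqrt(307/2)
Critical points: (sqrt(307/2), sqrt(307/2)), (-sqrt(307/2), -sqrt(307/2)), (sqrt(307/2), -sqrt(307/2)), (-sqrt(307/2), sqrt(307/2))
  y = x:  xy = x^2 = 307/2  at (sqrt(307/2), sqrt(307/2)) and (-sqrt(307/2), -sqrt(307/2))
  y = -x: xy = -x^2 = -307/2 at (sqrt(307/2), -sqrt(307/2)) and (-sqrt(307/2), sqrt(307/2))
Maximum xy = 307/2 at (sqrt(307/2), sqrt(307/2)) and (-sqrt(307/2), -sqrt(307/2))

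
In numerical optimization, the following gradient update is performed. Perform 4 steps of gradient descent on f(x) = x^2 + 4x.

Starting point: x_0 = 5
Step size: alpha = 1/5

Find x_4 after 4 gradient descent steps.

f(x) = x^2 + 4x, f'(x) = 2x + (4)
Step 1: f'(5) = 14, x_1 = 5 - 1/5 * 14 = 11/5
Step 2: f'(11/5) = 42/5, x_2 = 11/5 - 1/5 * 42/5 = 13/25
Step 3: f'(13/25) = 126/25, x_3 = 13/25 - 1/5 * 126/25 = -61/125
Step 4: f'(-61/125) = 378/125, x_4 = -61/125 - 1/5 * 378/125 = -683/625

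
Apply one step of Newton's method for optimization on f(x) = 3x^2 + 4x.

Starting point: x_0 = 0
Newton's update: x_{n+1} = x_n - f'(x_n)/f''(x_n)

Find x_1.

f(x) = 3x^2 + 4x
f'(x) = 6x + (4), f''(x) = 6
Newton step: x_1 = x_0 - f'(x_0)/f''(x_0)
f'(0) = 4
x_1 = 0 - 4/6 = -2/3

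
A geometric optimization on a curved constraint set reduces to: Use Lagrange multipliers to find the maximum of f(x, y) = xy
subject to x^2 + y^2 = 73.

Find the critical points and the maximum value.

Lagrange conditions: y = 2*lambda*x and x = 2*lambda*y
If x = 0 then y = 0, violating the constraint, so x, y != 0.
Dividing: y/x = x/y => x^2 = y^2 => y = x or y = -x
Constraint: 2x^2 = 73 => x^2 = 73/2 => x = +/-sqrt(73/2)
Critical points: (sqrt(73/2), sqrt(73/2)), (-sqrt(73/2), -sqrt(73/2)), (sqrt(73/2), -sqrt(73/2)), (-sqrt(73/2), sqrt(73/2))
  y = x:  xy = x^2 = 73/2  at (sqrt(73/2), sqrt(73/2)) and (-sqrt(73/2), -sqrt(73/2))
  y = -x: xy = -x^2 = -73/2 at (sqrt(73/2), -sqrt(73/2)) and (-sqrt(73/2), sqrt(73/2))
Maximum xy = 73/2 at (sqrt(73/2), sqrt(73/2)) and (-sqrt(73/2), -sqrt(73/2))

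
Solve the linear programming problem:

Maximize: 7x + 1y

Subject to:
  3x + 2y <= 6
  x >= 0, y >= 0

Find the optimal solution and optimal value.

The feasible region has vertices at [(0, 0), (2, 0), (0, 3)].
Checking objective 7x + 1y at each vertex:
  (0, 0): 7*0 + 1*0 = 0
  (2, 0): 7*2 + 1*0 = 14
  (0, 3): 7*0 + 1*3 = 3
Maximum is 14 at (2, 0).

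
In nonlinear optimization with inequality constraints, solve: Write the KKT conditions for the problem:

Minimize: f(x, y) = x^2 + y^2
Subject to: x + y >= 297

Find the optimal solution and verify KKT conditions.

KKT conditions for min x^2 + y^2 s.t. x + y >= 297:
Stationarity: 2x = mu, 2y = mu
So x = y = mu/2.
Complementary slackness: mu*(x + y - 297) = 0
Primal feasibility: x + y >= 297; dual feasibility: mu >= 0
If mu = 0 then x = y = 0, but 0 + 0 < 297 is infeasible, so the constraint is active.
Constraint active: x + y = 2*(mu/2) = 297 => mu = 297
x = y = 297/2, f = 88209/2
Verify: stationarity 2*(297/2) = 297 = mu; primal 297/2 + 297/2 = 297 >= 297; dual mu = 297 >= 0; complementary slackness 297*(297 - 297) = 0. All KKT conditions hold.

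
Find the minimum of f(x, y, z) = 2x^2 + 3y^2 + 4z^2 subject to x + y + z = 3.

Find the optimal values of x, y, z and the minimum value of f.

Using Lagrange multipliers on f = 2x^2 + 3y^2 + 4z^2 with constraint x + y + z = 3:
Conditions: 2*2*x = lambda, 2*3*y = lambda, 2*4*z = lambda
So x = lambda/4, y = lambda/6, z = lambda/8
Substituting into constraint: lambda * (13/24) = 3
lambda = 72/13
x = 18/13, y = 12/13, z = 9/13
Minimum value = 108/13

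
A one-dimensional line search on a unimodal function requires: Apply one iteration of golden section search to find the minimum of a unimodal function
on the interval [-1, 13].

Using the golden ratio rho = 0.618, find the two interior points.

Golden section search on [-1, 13].
Golden ratio rho = 0.618 (approx).
Interior points:
  x_1 = -1 + (1-0.618)*14 = 4.3480
  x_2 = -1 + 0.618*14 = 7.6520
Compare f(x_1) and f(x_2) to determine which subinterval to keep.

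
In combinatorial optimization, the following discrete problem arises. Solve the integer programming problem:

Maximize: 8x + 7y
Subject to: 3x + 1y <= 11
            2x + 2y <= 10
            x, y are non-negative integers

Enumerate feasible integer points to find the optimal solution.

Constraint 1: 3x + 1y <= 11
Constraint 2: 2x + 2y <= 10
Feasible x range (need y >= 0): 0 <= x <= min(11/3, 10/2) => x in {0, ..., 3}.
Enumerate feasible integer points row by row (the coefficient of y is 7 > 0, so for each x the largest feasible y gives the best value):
  x = 0: y <= min((11 - 3*0)/1, (10 - 2*0)/2) => y in {0, ..., 5}; best 8*0 + 7*5 = 35
  x = 1: y <= min((11 - 3*1)/1, (10 - 2*1)/2) => y in {0, ..., 4}; best 8*1 + 7*4 = 36
  x = 2: y <= min((11 - 3*2)/1, (10 - 2*2)/2) => y in {0, ..., 3}; best 8*2 + 7*3 = 37
  x = 3: y <= min((11 - 3*3)/1, (10 - 2*3)/2) => y in {0, ..., 2}; best 8*3 + 7*2 = 38
The maximum 8x + 7y = 38 is achieved at x = 3, y = 2.
Check: 3*3 + 1*2 = 11 <= 11 and 2*3 + 2*2 = 10 <= 10.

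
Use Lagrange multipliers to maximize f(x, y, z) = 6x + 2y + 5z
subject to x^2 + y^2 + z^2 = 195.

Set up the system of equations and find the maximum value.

Lagrange conditions: 6 = 2*lambda*x, 2 = 2*lambda*y, 5 = 2*lambda*z
So x:6 = y:2 = z:5, i.e. x = 6t, y = 2t, z = 5t
Constraint: t^2*(6^2 + 2^2 + 5^2) = 195
  t^2 * 65 = 195  =>  t = sqrt(3)
Maximum = 6*6t + 2*2t + 5*5t = 65*sqrt(3) = sqrt(12675)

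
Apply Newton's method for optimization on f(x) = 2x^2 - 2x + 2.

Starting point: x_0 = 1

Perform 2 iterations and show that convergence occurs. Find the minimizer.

f(x) = 2x^2 - 2x + 2, f'(x) = 4x + (-2), f''(x) = 4
Step 1: f'(1) = 2, x_1 = 1 - 2/4 = 1/2
Step 2: f'(1/2) = 0, x_2 = 1/2 (converged)
Newton's method converges in 1 step for quadratics.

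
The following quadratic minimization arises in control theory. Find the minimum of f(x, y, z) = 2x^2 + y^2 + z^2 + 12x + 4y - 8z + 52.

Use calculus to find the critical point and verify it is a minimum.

f(x,y,z) = 2x^2 + y^2 + z^2 + 12x + 4y - 8z + 52
df/dx = 4x + (12) = 0 => x = -3
df/dy = 2y + (4) = 0 => y = -2
df/dz = 2z + (-8) = 0 => z = 4
f(-3,-2,4) = 2*(-3)^2 + 1*(-2)^2 + 1*(4)^2 + 12*(-3) + 4*(-2) + -8*(4) + 52 = 14
Hessian is diagonal with entries 4, 2, 2 > 0, confirmed minimum.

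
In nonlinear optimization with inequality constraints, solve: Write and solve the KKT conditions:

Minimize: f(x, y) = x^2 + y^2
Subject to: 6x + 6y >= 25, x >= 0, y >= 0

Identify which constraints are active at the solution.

KKT conditions for min x^2 + y^2 s.t. 6x + 6y >= 25, x >= 0, y >= 0:
Stationarity: 2x = mu*6 + mu_x, 2y = mu*6 + mu_y, with mu, mu_x, mu_y >= 0
Complementary slackness: mu*(6x + 6y - 25) = 0, mu_x*x = 0, mu_y*y = 0
(0, 0) is infeasible (6*0 + 6*0 < 25), so if mu = 0 stationarity would force x = mu_x/2 >= 0, y = mu_y/2 >= 0 with mu_x*x = mu_y*y = 0, i.e. x = y = 0: contradiction. Hence mu > 0 and 6x + 6y = 25 is active.
Try x > 0, y > 0 (so mu_x = mu_y = 0): x = 6*mu/2, y = 6*mu/2
Substitute: 6*(6*mu/2) + 6*(6*mu/2) = 25
  mu*72/2 = 25 => mu = 25/36
x* = 25/12 > 0, y* = 25/12 > 0, consistent with mu_x = mu_y = 0.
f is convex and the constraints are linear, so this KKT point is the global minimum.
f* = 625/72
Active constraints: 6x + 6y >= 25 (holds with equality, mu = 25/36 > 0); x >= 0 and y >= 0 are inactive (mu_x = mu_y = 0).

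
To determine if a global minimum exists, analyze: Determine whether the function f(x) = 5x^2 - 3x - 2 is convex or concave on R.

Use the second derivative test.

f(x) = 5x^2 - 3x - 2
f'(x) = 10x - 3
f''(x) = 10
Since f''(x) = 10 > 0 for all x, f is convex on R.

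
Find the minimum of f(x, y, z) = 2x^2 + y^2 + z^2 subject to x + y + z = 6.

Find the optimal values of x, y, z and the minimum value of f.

Using Lagrange multipliers on f = 2x^2 + y^2 + z^2 with constraint x + y + z = 6:
Conditions: 2*2*x = lambda, 2*1*y = lambda, 2*1*z = lambda
So x = lambda/4, y = lambda/2, z = lambda/2
Substituting into constraint: lambda * (5/4) = 6
lambda = 24/5
x = 6/5, y = 12/5, z = 12/5
Minimum value = 72/5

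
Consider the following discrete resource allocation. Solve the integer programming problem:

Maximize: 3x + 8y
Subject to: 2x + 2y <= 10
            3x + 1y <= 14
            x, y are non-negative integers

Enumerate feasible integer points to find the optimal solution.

Constraint 1: 2x + 2y <= 10
Constraint 2: 3x + 1y <= 14
Feasible x range (need y >= 0): 0 <= x <= min(10/2, 14/3) => x in {0, ..., 4}.
Enumerate feasible integer points row by row (the coefficient of y is 8 > 0, so for each x the largest feasible y gives the best value):
  x = 0: y <= min((10 - 2*0)/2, (14 - 3*0)/1) => y in {0, ..., 5}; best 3*0 + 8*5 = 40
  x = 1: y <= min((10 - 2*1)/2, (14 - 3*1)/1) => y in {0, ..., 4}; best 3*1 + 8*4 = 35
  x = 2: y <= min((10 - 2*2)/2, (14 - 3*2)/1) => y in {0, ..., 3}; best 3*2 + 8*3 = 30
  x = 3: y <= min((10 - 2*3)/2, (14 - 3*3)/1) => y in {0, ..., 2}; best 3*3 + 8*2 = 25
  x = 4: y <= min((10 - 2*4)/2, (14 - 3*4)/1) => y in {0, ..., 1}; best 3*4 + 8*1 = 20
The maximum 3x + 8y = 40 is achieved at x = 0, y = 5.
Check: 2*0 + 2*5 = 10 <= 10 and 3*0 + 1*5 = 5 <= 14.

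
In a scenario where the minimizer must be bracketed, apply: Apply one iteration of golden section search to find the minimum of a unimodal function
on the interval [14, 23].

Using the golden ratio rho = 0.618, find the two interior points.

Golden section search on [14, 23].
Golden ratio rho = 0.618 (approx).
Interior points:
  x_1 = 14 + (1-0.618)*9 = 17.4380
  x_2 = 14 + 0.618*9 = 19.5620
Compare f(x_1) and f(x_2) to determine which subinterval to keep.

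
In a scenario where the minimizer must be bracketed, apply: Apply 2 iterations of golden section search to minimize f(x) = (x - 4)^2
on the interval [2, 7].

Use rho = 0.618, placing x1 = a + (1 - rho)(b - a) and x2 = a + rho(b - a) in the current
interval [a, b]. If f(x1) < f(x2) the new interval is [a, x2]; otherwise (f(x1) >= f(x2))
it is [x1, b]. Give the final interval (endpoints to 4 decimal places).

Golden section search for min of f(x) = (x - 4)^2 on [2, 7].
Each step: x1 = a + (1 - rho)(b - a), x2 = a + rho(b - a); if f(x1) < f(x2) keep [a, x2], otherwise keep [x1, b].
Step 1: [2.0000, 7.0000], x1=3.9100 (f=0.0081), x2=5.0900 (f=1.1881); f(x1) < f(x2) => keep [2.0000, 5.0900]
Step 2: [2.0000, 5.0900], x1=3.1804 (f=0.6718), x2=3.9096 (f=0.0082); f(x1) > f(x2) => keep [3.1804, 5.0900]
Final interval: [3.1804, 5.0900]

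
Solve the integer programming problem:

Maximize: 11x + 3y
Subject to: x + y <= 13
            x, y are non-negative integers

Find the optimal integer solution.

Objective: 11x + 3y, constraint: x + y <= 13
Coefficient of x is 11 >= coefficient of y is 3, so allocate the entire budget to x.
Optimal: x = 13, y = 0, value = 143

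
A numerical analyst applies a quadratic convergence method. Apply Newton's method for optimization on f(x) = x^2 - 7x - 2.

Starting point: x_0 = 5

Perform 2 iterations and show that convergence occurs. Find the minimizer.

f(x) = x^2 - 7x - 2, f'(x) = 2x + (-7), f''(x) = 2
Step 1: f'(5) = 3, x_1 = 5 - 3/2 = 7/2
Step 2: f'(7/2) = 0, x_2 = 7/2 (converged)
Newton's method converges in 1 step for quadratics.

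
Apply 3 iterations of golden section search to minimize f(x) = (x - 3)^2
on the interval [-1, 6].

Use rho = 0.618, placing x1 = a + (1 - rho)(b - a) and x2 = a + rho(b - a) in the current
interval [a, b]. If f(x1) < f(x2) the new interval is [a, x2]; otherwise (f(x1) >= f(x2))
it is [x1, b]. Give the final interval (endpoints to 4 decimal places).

Golden section search for min of f(x) = (x - 3)^2 on [-1, 6].
Each step: x1 = a + (1 - rho)(b - a), x2 = a + rho(b - a); if f(x1) < f(x2) keep [a, x2], otherwise keep [x1, b].
Step 1: [-1.0000, 6.0000], x1=1.6740 (f=1.7583), x2=3.3260 (f=0.1063); f(x1) > f(x2) => keep [1.6740, 6.0000]
Step 2: [1.6740, 6.0000], x1=3.3265 (f=0.1066), x2=4.3475 (f=1.8157); f(x1) < f(x2) => keep [1.6740, 4.3475]
Step 3: [1.6740, 4.3475], x1=2.6953 (f=0.0929), x2=3.3262 (f=0.1064); f(x1) < f(x2) => keep [1.6740, 3.3262]
Final interval: [1.6740, 3.3262]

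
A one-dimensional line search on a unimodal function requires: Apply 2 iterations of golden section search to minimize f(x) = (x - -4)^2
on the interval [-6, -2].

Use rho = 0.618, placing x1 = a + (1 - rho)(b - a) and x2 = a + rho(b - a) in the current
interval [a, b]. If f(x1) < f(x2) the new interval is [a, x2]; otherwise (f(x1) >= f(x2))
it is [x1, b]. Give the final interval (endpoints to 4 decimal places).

Golden section search for min of f(x) = (x - -4)^2 on [-6, -2].
Each step: x1 = a + (1 - rho)(b - a), x2 = a + rho(b - a); if f(x1) < f(x2) keep [a, x2], otherwise keep [x1, b].
Step 1: [-6.0000, -2.0000], x1=-4.4720 (f=0.2228), x2=-3.5280 (f=0.2228); f(x1) = f(x2) (tie, not '<') => keep [-4.4720, -2.0000]
Step 2: [-4.4720, -2.0000], x1=-3.5277 (f=0.2231), x2=-2.9443 (f=1.1145); f(x1) < f(x2) => keep [-4.4720, -2.9443]
Final interval: [-4.4720, -2.9443]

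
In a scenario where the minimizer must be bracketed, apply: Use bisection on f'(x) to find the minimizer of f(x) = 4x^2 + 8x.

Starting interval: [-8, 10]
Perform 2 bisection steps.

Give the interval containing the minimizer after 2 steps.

Finding critical point of f(x) = 4x^2 + 8x using bisection on f'(x) = 8x + 8.
f'(x) = 0 when x = -1.
Starting interval: [-8, 10]
Step 1: mid = 1, f'(mid) = 16, new interval = [-8, 1]
Step 2: mid = -7/2, f'(mid) = -20, new interval = [-7/2, 1]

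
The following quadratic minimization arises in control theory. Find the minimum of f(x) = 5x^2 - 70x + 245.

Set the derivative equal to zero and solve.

f(x) = 5x^2 - 70x + 245
f'(x) = 10x + (-70) = 0
x = 70/10 = 7
f(7) = 0
Since f''(x) = 10 > 0, this is a minimum.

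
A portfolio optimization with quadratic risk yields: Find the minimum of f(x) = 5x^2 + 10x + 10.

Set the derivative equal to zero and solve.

f(x) = 5x^2 + 10x + 10
f'(x) = 10x + (10) = 0
x = -10/10 = -1
f(-1) = 5
Since f''(x) = 10 > 0, this is a minimum.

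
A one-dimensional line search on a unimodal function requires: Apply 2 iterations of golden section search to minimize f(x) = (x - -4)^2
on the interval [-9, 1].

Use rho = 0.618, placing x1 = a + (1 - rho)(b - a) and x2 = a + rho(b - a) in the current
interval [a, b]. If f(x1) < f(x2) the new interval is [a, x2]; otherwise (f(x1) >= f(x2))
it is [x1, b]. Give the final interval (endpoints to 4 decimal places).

Golden section search for min of f(x) = (x - -4)^2 on [-9, 1].
Each step: x1 = a + (1 - rho)(b - a), x2 = a + rho(b - a); if f(x1) < f(x2) keep [a, x2], otherwise keep [x1, b].
Step 1: [-9.0000, 1.0000], x1=-5.1800 (f=1.3924), x2=-2.8200 (f=1.3924); f(x1) = f(x2) (tie, not '<') => keep [-5.1800, 1.0000]
Step 2: [-5.1800, 1.0000], x1=-2.8192 (f=1.3942), x2=-1.3608 (f=6.9656); f(x1) < f(x2) => keep [-5.1800, -1.3608]
Final interval: [-5.1800, -1.3608]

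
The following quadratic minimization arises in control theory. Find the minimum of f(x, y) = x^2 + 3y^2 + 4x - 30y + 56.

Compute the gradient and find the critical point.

f(x,y) = x^2 + 3y^2 + 4x - 30y + 56
df/dx = 2x + (4) = 0  =>  x = -2
df/dy = 6y + (-30) = 0  =>  y = 5
f(-2, 5) = 1*(-2)^2 + 3*(5)^2 + 4*(-2) + -30*(5) + 56 = -23
Hessian is diagonal with entries 2, 6 > 0, so this is a minimum.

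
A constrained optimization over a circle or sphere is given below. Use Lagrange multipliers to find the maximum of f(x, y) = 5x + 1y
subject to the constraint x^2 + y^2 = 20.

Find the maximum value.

Set up Lagrange conditions: grad f = lambda * grad g
  5 = 2*lambda*x
  1 = 2*lambda*y
From these: x/y = 5/1, so x = 5t, y = 1t for some t.
Substitute into constraint: (5t)^2 + (1t)^2 = 20
  t^2 * 26 = 20
  t = sqrt(20/26)
Maximum = 5*x + 1*y = (5^2 + 1^2)*t = 26 * sqrt(20/26) = sqrt(520)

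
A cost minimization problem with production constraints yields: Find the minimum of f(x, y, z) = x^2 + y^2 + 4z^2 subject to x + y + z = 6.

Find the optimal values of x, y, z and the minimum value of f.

Using Lagrange multipliers on f = x^2 + y^2 + 4z^2 with constraint x + y + z = 6:
Conditions: 2*1*x = lambda, 2*1*y = lambda, 2*4*z = lambda
So x = lambda/2, y = lambda/2, z = lambda/8
Substituting into constraint: lambda * (9/8) = 6
lambda = 16/3
x = 8/3, y = 8/3, z = 2/3
Minimum value = 16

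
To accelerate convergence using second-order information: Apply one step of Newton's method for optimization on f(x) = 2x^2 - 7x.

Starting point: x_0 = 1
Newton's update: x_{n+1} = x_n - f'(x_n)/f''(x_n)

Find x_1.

f(x) = 2x^2 - 7x
f'(x) = 4x + (-7), f''(x) = 4
Newton step: x_1 = x_0 - f'(x_0)/f''(x_0)
f'(1) = -3
x_1 = 1 - -3/4 = 7/4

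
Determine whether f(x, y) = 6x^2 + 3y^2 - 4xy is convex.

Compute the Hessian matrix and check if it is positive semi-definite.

f(x,y) = 6x^2 + 3y^2 - 4xy
Hessian H = [[12, -4], [-4, 6]]
trace(H) = 18, det(H) = 56
Eigenvalues: (18 +/- sqrt(100)) / 2 = 14, 4
Since both eigenvalues > 0, f is convex.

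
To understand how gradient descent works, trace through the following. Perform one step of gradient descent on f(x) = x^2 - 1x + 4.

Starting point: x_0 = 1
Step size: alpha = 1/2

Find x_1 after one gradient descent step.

f(x) = x^2 - 1x + 4
f'(x) = 2x - 1
f'(1) = 2*1 + (-1) = 1
x_1 = x_0 - alpha * f'(x_0) = 1 - 1/2 * 1 = 1/2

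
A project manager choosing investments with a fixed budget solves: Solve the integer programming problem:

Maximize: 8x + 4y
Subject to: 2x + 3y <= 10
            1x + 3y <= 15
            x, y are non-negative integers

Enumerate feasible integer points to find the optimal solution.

Constraint 1: 2x + 3y <= 10
Constraint 2: 1x + 3y <= 15
Feasible x range (need y >= 0): 0 <= x <= min(10/2, 15/1) => x in {0, ..., 5}.
Enumerate feasible integer points row by row (the coefficient of y is 4 > 0, so for each x the largest feasible y gives the best value):
  x = 0: y <= min((10 - 2*0)/3, (15 - 1*0)/3) => y in {0, ..., 3}; best 8*0 + 4*3 = 12
  x = 1: y <= min((10 - 2*1)/3, (15 - 1*1)/3) => y in {0, ..., 2}; best 8*1 + 4*2 = 16
  x = 2: y <= min((10 - 2*2)/3, (15 - 1*2)/3) => y in {0, ..., 2}; best 8*2 + 4*2 = 24
  x = 3: y <= min((10 - 2*3)/3, (15 - 1*3)/3) => y in {0, ..., 1}; best 8*3 + 4*1 = 28
  x = 4: y <= min((10 - 2*4)/3, (15 - 1*4)/3) => y in {0}; best 8*4 + 4*0 = 32
  x = 5: y <= min((10 - 2*5)/3, (15 - 1*5)/3) => y in {0}; best 8*5 + 4*0 = 40
The maximum 8x + 4y = 40 is achieved at x = 5, y = 0.
Check: 2*5 + 3*0 = 10 <= 10 and 1*5 + 3*0 = 5 <= 15.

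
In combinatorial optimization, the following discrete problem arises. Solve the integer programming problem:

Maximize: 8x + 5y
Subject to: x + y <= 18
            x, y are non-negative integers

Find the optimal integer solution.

Objective: 8x + 5y, constraint: x + y <= 18
Coefficient of x is 8 >= coefficient of y is 5, so allocate the entire budget to x.
Optimal: x = 18, y = 0, value = 144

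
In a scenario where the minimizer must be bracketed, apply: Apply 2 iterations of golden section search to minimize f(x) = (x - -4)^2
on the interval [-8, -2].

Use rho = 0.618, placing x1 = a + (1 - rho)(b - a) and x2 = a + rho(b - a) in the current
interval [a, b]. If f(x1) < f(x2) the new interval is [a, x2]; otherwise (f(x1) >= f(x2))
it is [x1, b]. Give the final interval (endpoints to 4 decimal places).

Golden section search for min of f(x) = (x - -4)^2 on [-8, -2].
Each step: x1 = a + (1 - rho)(b - a), x2 = a + rho(b - a); if f(x1) < f(x2) keep [a, x2], otherwise keep [x1, b].
Step 1: [-8.0000, -2.0000], x1=-5.7080 (f=2.9173), x2=-4.2920 (f=0.0853); f(x1) > f(x2) => keep [-5.7080, -2.0000]
Step 2: [-5.7080, -2.0000], x1=-4.2915 (f=0.0850), x2=-3.4165 (f=0.3405); f(x1) < f(x2) => keep [-5.7080, -3.4165]
Final interval: [-5.7080, -3.4165]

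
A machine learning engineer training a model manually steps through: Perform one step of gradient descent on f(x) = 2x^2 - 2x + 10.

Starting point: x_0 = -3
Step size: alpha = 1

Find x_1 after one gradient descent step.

f(x) = 2x^2 - 2x + 10
f'(x) = 4x - 2
f'(-3) = 4*-3 + (-2) = -14
x_1 = x_0 - alpha * f'(x_0) = -3 - 1 * -14 = 11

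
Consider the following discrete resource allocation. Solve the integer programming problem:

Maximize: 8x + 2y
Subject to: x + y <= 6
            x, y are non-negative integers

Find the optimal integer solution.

Objective: 8x + 2y, constraint: x + y <= 6
Coefficient of x is 8 >= coefficient of y is 2, so allocate the entire budget to x.
Optimal: x = 6, y = 0, value = 48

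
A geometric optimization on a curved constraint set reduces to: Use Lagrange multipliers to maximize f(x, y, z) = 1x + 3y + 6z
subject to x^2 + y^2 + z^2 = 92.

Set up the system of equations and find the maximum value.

Lagrange conditions: 1 = 2*lambda*x, 3 = 2*lambda*y, 6 = 2*lambda*z
So x:1 = y:3 = z:6, i.e. x = 1t, y = 3t, z = 6t
Constraint: t^2*(1^2 + 3^2 + 6^2) = 92
  t^2 * 46 = 92  =>  t = sqrt(2)
Maximum = 1*1t + 3*3t + 6*6t = 46*sqrt(2) = sqrt(4232)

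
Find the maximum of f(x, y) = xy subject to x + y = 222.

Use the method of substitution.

Substitute y = 222 - x into f(x,y) = xy:
g(x) = x(222 - x) = 222x - x^2
g'(x) = 222 - 2x = 0  =>  x = 111
y = 222 - 111 = 111
Maximum value = 111 * 111 = 12321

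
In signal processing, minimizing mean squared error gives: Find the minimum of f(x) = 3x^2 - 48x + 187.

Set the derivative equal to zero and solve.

f(x) = 3x^2 - 48x + 187
f'(x) = 6x + (-48) = 0
x = 48/6 = 8
f(8) = -5
Since f''(x) = 6 > 0, this is a minimum.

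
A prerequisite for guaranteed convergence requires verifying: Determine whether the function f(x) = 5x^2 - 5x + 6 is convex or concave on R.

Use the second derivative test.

f(x) = 5x^2 - 5x + 6
f'(x) = 10x - 5
f''(x) = 10
Since f''(x) = 10 > 0 for all x, f is convex on R.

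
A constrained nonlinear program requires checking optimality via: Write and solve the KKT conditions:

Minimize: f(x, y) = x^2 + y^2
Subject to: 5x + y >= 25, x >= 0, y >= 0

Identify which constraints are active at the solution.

KKT conditions for min x^2 + y^2 s.t. 5x + 1y >= 25, x >= 0, y >= 0:
Stationarity: 2x = mu*5 + mu_x, 2y = mu*1 + mu_y, with mu, mu_x, mu_y >= 0
Complementary slackness: mu*(5x + y - 25) = 0, mu_x*x = 0, mu_y*y = 0
(0, 0) is infeasible (5*0 + 1*0 < 25), so if mu = 0 stationarity would force x = mu_x/2 >= 0, y = mu_y/2 >= 0 with mu_x*x = mu_y*y = 0, i.e. x = y = 0: contradiction. Hence mu > 0 and 5x + y = 25 is active.
Try x > 0, y > 0 (so mu_x = mu_y = 0): x = 5*mu/2, y = 1*mu/2
Substitute: 5*(5*mu/2) + 1*(1*mu/2) = 25
  mu*26/2 = 25 => mu = 25/13
x* = 125/26 > 0, y* = 25/26 > 0, consistent with mu_x = mu_y = 0.
f is convex and the constraints are linear, so this KKT point is the global minimum.
f* = 625/26
Active constraints: 5x + y >= 25 (holds with equality, mu = 25/13 > 0); x >= 0 and y >= 0 are inactive (mu_x = mu_y = 0).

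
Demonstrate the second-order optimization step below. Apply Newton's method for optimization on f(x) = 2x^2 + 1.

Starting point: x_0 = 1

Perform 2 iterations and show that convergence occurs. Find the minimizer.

f(x) = 2x^2 + 1, f'(x) = 4x + (0), f''(x) = 4
Step 1: f'(1) = 4, x_1 = 1 - 4/4 = 0
Step 2: f'(0) = 0, x_2 = 0 (converged)
Newton's method converges in 1 step for quadratics.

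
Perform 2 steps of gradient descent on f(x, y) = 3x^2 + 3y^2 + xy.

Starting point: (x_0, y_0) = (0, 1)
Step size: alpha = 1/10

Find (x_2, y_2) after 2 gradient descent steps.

f(x,y) = 3x^2 + 3y^2 + xy
grad_x = 6x + 1y, grad_y = 6y + 1x
Step 1: grad = (1, 6), (-1/10, 2/5)
Step 2: grad = (-1/5, 23/10), (-2/25, 17/100)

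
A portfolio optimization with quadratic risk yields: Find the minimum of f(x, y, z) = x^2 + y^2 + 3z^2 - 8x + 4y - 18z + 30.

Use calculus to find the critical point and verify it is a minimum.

f(x,y,z) = x^2 + y^2 + 3z^2 - 8x + 4y - 18z + 30
df/dx = 2x + (-8) = 0 => x = 4
df/dy = 2y + (4) = 0 => y = -2
df/dz = 6z + (-18) = 0 => z = 3
f(4,-2,3) = 1*(4)^2 + 1*(-2)^2 + 3*(3)^2 + -8*(4) + 4*(-2) + -18*(3) + 30 = -17
Hessian is diagonal with entries 2, 2, 6 > 0, confirmed minimum.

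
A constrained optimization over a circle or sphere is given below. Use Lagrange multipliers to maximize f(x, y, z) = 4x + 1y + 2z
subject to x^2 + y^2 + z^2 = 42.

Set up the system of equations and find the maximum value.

Lagrange conditions: 4 = 2*lambda*x, 1 = 2*lambda*y, 2 = 2*lambda*z
So x:4 = y:1 = z:2, i.e. x = 4t, y = 1t, z = 2t
Constraint: t^2*(4^2 + 1^2 + 2^2) = 42
  t^2 * 21 = 42  =>  t = sqrt(2)
Maximum = 4*4t + 1*1t + 2*2t = 21*sqrt(2) = sqrt(882)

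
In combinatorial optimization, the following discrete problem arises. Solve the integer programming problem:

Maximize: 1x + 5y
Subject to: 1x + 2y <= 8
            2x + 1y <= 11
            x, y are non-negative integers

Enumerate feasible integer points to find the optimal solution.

Constraint 1: 1x + 2y <= 8
Constraint 2: 2x + 1y <= 11
Feasible x range (need y >= 0): 0 <= x <= min(8/1, 11/2) => x in {0, ..., 5}.
Enumerate feasible integer points row by row (the coefficient of y is 5 > 0, so for each x the largest feasible y gives the best value):
  x = 0: y <= min((8 - 1*0)/2, (11 - 2*0)/1) => y in {0, ..., 4}; best 1*0 + 5*4 = 20
  x = 1: y <= min((8 - 1*1)/2, (11 - 2*1)/1) => y in {0, ..., 3}; best 1*1 + 5*3 = 16
  x = 2: y <= min((8 - 1*2)/2, (11 - 2*2)/1) => y in {0, ..., 3}; best 1*2 + 5*3 = 17
  x = 3: y <= min((8 - 1*3)/2, (11 - 2*3)/1) => y in {0, ..., 2}; best 1*3 + 5*2 = 13
  x = 4: y <= min((8 - 1*4)/2, (11 - 2*4)/1) => y in {0, ..., 2}; best 1*4 + 5*2 = 14
  x = 5: y <= min((8 - 1*5)/2, (11 - 2*5)/1) => y in {0, ..., 1}; best 1*5 + 5*1 = 10
The maximum 1x + 5y = 20 is achieved at x = 0, y = 4.
Check: 1*0 + 2*4 = 8 <= 8 and 2*0 + 1*4 = 4 <= 11.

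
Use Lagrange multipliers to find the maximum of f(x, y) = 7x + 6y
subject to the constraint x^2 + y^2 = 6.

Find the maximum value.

Set up Lagrange conditions: grad f = lambda * grad g
  7 = 2*lambda*x
  6 = 2*lambda*y
From these: x/y = 7/6, so x = 7t, y = 6t for some t.
Substitute into constraint: (7t)^2 + (6t)^2 = 6
  t^2 * 85 = 6
  t = sqrt(6/85)
Maximum = 7*x + 6*y = (7^2 + 6^2)*t = 85 * sqrt(6/85) = sqrt(510)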